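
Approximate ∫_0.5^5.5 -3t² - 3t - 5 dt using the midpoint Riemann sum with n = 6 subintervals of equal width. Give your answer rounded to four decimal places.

-235.3819

Δt = (5.5 − 0.5)/6 = 5/6.
Midpoints: 11/12, 1.75, 31/12, 41/12, 4.25, 61/12.
f(11/12) = -493/48, f(1.75) = -19.4375, f(31/12) = -1573/48, f(41/12) = -2413/48, f(4.25) = -71.9375, f(61/12) = -4693/48.
Sum = Δt · [f(11/12) + f(1.75) + f(31/12) + ...].
Sum ≈ -235.3819.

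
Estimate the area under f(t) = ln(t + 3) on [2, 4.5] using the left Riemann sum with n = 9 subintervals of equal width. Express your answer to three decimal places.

4.508

Δt = (4.5 − 2)/9 = 5/18.
Left endpoints: 2, 41/18, 23/9, 17/6, 28/9, 61/18, 11/3, 71/18, 38/9.
f(2) ≈ 1.609, f(41/18) ≈ 1.664, f(23/9) ≈ 1.715, f(17/6) ≈ 1.764, f(28/9) ≈ 1.810, f(61/18) ≈ 1.855, f(11/3) ≈ 1.897, f(71/18) ≈ 1.938, f(38/9) ≈ 1.977.
Sum = Δt · [f(2) + f(41/18) + f(23/9) + ...].
Sum ≈ 4.508.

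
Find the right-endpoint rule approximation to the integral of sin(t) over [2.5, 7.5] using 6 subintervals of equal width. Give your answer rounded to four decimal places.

Δt = (7.5 − 2.5)/6 = 5/6.
Right endpoints: 10/3, 25/6, 5, 35/6, 20/3, 7.5.
f(10/3) ≈ -0.1906, f(25/6) ≈ -0.8548, f(5) ≈ -0.9589, f(35/6) ≈ -0.4348, f(20/3) ≈ 0.3742, f(7.5) ≈ 0.9380.
Sum = Δt · [f(10/3) + f(25/6) + f(5) + ...].
Sum ≈ -0.9391.

-0.9391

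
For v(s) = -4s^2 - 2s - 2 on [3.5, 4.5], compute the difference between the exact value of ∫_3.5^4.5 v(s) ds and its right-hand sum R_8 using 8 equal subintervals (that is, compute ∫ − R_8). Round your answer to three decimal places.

Exact integral: ∫_3.5^4.5 v(s) ds ≈ -74.33333.
R_8 = -76.46875.
Error ≈ -74.33333 − (-76.46875) ≈ 2.135.

2.135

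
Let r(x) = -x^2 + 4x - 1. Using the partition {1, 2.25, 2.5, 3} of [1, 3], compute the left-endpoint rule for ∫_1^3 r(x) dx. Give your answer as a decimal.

Subinterval widths: 1.25, 0.25, 0.5.
Left endpoints: 1, 2.25, 2.5.
r(1) = 2, r(2.25) = 2.9375, r(2.5) = 2.75.
Sum = Σ Δx_i · r(x_i).
Sum = 4.609375.

4.609375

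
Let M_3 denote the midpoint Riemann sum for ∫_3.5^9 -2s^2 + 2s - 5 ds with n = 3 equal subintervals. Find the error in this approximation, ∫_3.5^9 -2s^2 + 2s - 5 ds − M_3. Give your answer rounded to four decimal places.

Exact integral: ∫_3.5^9 f(s) ds ≈ -416.166667.
M_3 ≈ -413.085648.
Error ≈ -416.166667 − (-413.085648) ≈ -3.0810.

-3.0810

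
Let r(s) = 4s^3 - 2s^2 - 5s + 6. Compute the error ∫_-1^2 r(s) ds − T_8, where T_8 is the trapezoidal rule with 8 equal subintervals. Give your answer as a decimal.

Exact integral: ∫_-1^2 r(s) ds = 19.5.
T_8 = 19.78125.
Error = 19.5 − 19.78125 = -0.28125.

-0.28125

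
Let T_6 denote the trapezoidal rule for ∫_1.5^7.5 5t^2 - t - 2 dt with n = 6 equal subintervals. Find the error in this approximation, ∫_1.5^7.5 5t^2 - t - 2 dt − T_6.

Exact integral: ∫_1.5^7.5 f(t) dt = 658.5.
T_6 = 663.5.
Error = 658.5 − 663.5 = -5.

-5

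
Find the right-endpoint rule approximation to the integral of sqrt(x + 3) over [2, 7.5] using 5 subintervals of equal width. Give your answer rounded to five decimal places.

Δx = (7.5 − 2)/5 = 1.1.
Right endpoints: 3.1, 4.2, 5.3, 6.4, 7.5.
f(3.1) ≈ 2.46982, f(4.2) ≈ 2.68328, f(5.3) ≈ 2.88097, f(6.4) ≈ 3.06594, f(7.5) ≈ 3.24037.
Sum = Δx · [f(3.1) + f(4.2) + f(5.3) + f(6.4) + f(7.5)].
Sum ≈ 15.77442.

15.77442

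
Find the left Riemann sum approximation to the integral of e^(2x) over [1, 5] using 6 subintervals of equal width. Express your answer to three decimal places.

5254.520

Δx = (5 − 1)/6 = 2/3.
Left endpoints: 1, 5/3, 7/3, 3, 11/3, 13/3.
f(1) ≈ 7.389, f(5/3) ≈ 28.032, f(7/3) ≈ 106.343, f(3) ≈ 403.429, f(11/3) ≈ 1530.475, f(13/3) ≈ 5806.113.
Sum = Δx · [f(1) + f(5/3) + f(7/3) + ...].
Sum ≈ 5254.520.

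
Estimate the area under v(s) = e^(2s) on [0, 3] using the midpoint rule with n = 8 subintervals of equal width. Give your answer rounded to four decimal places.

Δs = (3 − 0)/8 = 0.375.
Midpoints: 0.1875, 0.5625, 0.9375, 1.3125, 1.6875, 2.0625, 2.4375, 2.8125.
v(0.1875) ≈ 1.4550, v(0.5625) ≈ 3.0802, v(0.9375) ≈ 6.5208, v(1.3125) ≈ 13.8046, v(1.6875) ≈ 29.2243, v(2.0625) ≈ 61.8678, v(2.4375) ≈ 130.9742, v(2.8125) ≈ 277.2723.
Sum = Δs · [v(0.1875) + v(0.5625) + v(0.9375) + ...].
Sum ≈ 196.5747.

196.5747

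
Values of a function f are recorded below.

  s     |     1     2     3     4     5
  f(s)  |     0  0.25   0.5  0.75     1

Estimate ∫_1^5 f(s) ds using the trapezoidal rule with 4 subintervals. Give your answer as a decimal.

2

Δs = 1.
T_4 = (1/2)·[0 + 2·0.25 + 2·0.5 + 2·0.75 + 1] = 2.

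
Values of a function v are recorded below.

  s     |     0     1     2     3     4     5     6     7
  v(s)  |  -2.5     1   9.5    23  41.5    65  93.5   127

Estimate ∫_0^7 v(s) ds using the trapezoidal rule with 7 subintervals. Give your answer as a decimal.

295.75

Δs = 1.
T_7 = (1/2)·[(-2.5) + 2·1 + 2·9.5 + 2·23 + 2·41.5 + 2·65 + 2·93.5 + 127] = 295.75.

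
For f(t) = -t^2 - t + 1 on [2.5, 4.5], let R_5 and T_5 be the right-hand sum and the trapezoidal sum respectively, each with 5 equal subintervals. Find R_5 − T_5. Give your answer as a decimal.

R_5 = -33.42.
T_5 = -30.22.
R_5 − T_5 = -3.2.

-3.2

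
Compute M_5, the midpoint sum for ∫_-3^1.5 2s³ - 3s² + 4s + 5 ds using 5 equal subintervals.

Δs = (1.5 − (-3))/5 = 0.9.
Midpoints: -2.55, -1.65, -0.75, 0.15, 1.05.
f(-2.55) = -57.87025, f(-1.65) = -18.75175, f(-0.75) = -0.53125, f(0.15) = 5.53925, f(1.05) = 8.20775.
Sum = Δs · [f(-2.55) + f(-1.65) + f(-0.75) + f(0.15) + f(1.05)].
Sum = -57.065625.

-57.065625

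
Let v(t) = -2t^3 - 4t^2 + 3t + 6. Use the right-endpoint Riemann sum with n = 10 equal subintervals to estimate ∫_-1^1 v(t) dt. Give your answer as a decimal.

9.48

Δt = (1 − (-1))/10 = 0.2.
Right endpoints: -0.8, -0.6, -0.4, -0.2, 0, 0.2, 0.4, 0.6, 0.8, 1.
v(-0.8) = 2.064, v(-0.6) = 3.192, v(-0.4) = 4.288, v(-0.2) = 5.256, v(0) = 6, v(0.2) = 6.424, v(0.4) = 6.432, v(0.6) = 5.928, v(0.8) = 4.816, v(1) = 3.
Sum = Δt · [v(-0.8) + v(-0.6) + v(-0.4) + ...].
Sum = 9.48.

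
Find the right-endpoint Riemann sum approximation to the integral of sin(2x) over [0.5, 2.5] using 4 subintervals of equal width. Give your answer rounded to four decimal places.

Δx = (2.5 − 0.5)/4 = 0.5.
Right endpoints: 1, 1.5, 2, 2.5.
f(1) ≈ 0.9093, f(1.5) ≈ 0.1411, f(2) ≈ -0.7568, f(2.5) ≈ -0.9589.
Sum = Δx · [f(1) + f(1.5) + f(2) + f(2.5)].
Sum ≈ -0.3327.

-0.3327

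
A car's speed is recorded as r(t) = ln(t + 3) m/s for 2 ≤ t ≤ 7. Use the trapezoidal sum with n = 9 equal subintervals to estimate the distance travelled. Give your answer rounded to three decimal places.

Δt = (7 − 2)/9 = 5/9.
r(2) ≈ 1.609, r(23/9) ≈ 1.715, r(28/9) ≈ 1.810, r(11/3) ≈ 1.897, r(38/9) ≈ 1.977, r(43/9) ≈ 2.051, r(16/3) ≈ 2.120, r(53/9) ≈ 2.185, r(58/9) ≈ 2.245, r(7) ≈ 2.303.
T_9 = (Δt/2)·[r(t_0) + 2r(t_1) + ... + 2r(t_{8}) + r(t_9)].
Sum ≈ 9.976.

9.976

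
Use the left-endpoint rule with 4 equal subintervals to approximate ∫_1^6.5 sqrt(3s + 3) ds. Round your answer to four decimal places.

Δs = (6.5 − 1)/4 = 1.375.
Left endpoints: 1, 2.375, 3.75, 5.125.
f(1) ≈ 2.4495, f(2.375) ≈ 3.1820, f(3.75) ≈ 3.7749, f(5.125) ≈ 4.2866.
Sum = Δs · [f(1) + f(2.375) + f(3.75) + f(5.125)].
Sum ≈ 18.8279.

18.8279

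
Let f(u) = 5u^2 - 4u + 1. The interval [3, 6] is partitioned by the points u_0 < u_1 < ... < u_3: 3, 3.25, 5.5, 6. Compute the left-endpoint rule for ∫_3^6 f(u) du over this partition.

165.453125

Subinterval widths: 0.25, 2.25, 0.5.
Left endpoints: 3, 3.25, 5.5.
f(3) = 34, f(3.25) = 40.8125, f(5.5) = 130.25.
Sum = Σ Δu_i · f(u_i).
Sum = 165.453125.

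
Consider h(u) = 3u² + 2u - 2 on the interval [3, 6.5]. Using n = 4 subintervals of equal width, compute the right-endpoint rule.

Δu = (6.5 − 3)/4 = 0.875.
Right endpoints: 3.875, 4.75, 5.625, 6.5.
h(3.875) = 50.796875, h(4.75) = 75.1875, h(5.625) = 104.171875, h(6.5) = 137.75.
Sum = Δu · [h(3.875) + h(4.75) + h(5.625) + h(6.5)].
Sum = 321.91796875.

321.91796875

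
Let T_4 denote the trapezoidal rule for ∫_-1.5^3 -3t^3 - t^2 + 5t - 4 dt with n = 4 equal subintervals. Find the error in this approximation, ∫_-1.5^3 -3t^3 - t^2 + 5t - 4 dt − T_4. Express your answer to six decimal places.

Exact integral: ∫_-1.5^3 f(t) dt = -68.203125.
T_4 ≈ -75.55957031.
Error ≈ -68.203125 − (-75.55957031) ≈ 7.356445.

7.356445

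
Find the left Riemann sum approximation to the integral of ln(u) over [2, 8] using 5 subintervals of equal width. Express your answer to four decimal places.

Δu = (8 − 2)/5 = 1.2.
Left endpoints: 2, 3.2, 4.4, 5.6, 6.8.
f(2) ≈ 0.6931, f(3.2) ≈ 1.1632, f(4.4) ≈ 1.4816, f(5.6) ≈ 1.7228, f(6.8) ≈ 1.9169.
Sum = Δu · [f(2) + f(3.2) + f(4.4) + f(5.6) + f(6.8)].
Sum ≈ 8.3731.

8.3731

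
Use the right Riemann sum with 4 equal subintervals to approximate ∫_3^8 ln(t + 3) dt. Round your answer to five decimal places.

Δt = (8 − 3)/4 = 1.25.
Right endpoints: 4.25, 5.5, 6.75, 8.
f(4.25) ≈ 1.98100, f(5.5) ≈ 2.14007, f(6.75) ≈ 2.27727, f(8) ≈ 2.39790.
Sum = Δt · [f(4.25) + f(5.5) + f(6.75) + f(8)].
Sum ≈ 10.99529.

10.99529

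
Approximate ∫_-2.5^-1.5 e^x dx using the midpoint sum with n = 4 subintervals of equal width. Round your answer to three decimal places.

Δx = (-1.5 − (-2.5))/4 = 0.25.
Midpoints: -2.375, -2.125, -1.875, -1.625.
f(-2.375) ≈ 0.093, f(-2.125) ≈ 0.119, f(-1.875) ≈ 0.153, f(-1.625) ≈ 0.197.
Sum = Δx · [f(-2.375) + f(-2.125) + f(-1.875) + f(-1.625)].
Sum ≈ 0.141.

0.141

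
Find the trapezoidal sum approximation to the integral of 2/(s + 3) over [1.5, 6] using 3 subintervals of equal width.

Δs = (6 − 1.5)/3 = 1.5.
f(1.5) = 4/9, f(3) = 1/3, f(4.5) = 4/15, f(6) = 2/9.
T_3 = (Δs/2)·[f(s_0) + 2f(s_1) + 2f(s_2) + f(s_3)].
Sum = 1.4.

1.4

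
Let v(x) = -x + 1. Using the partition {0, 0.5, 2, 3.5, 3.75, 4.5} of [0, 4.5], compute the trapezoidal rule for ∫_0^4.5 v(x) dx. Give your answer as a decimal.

-5.625

Subinterval widths: 0.5, 1.5, 1.5, 0.25, 0.75.
v(0) = 1, v(0.5) = 0.5, v(2) = -1, v(3.5) = -2.5, v(3.75) = -2.75, v(4.5) = -3.5.
On each subinterval the trapezoid contributes (Δx_i/2)·[v(x_{i-1}) + v(x_i)].
Sum = -5.625.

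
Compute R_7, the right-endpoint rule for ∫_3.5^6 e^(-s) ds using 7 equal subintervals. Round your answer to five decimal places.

0.02306

Δs = (6 − 3.5)/7 = 5/14.
Right endpoints: 27/7, 59/14, 32/7, 69/14, 37/7, 79/14, 6.
f(27/7) ≈ 0.02113, f(59/14) ≈ 0.01478, f(32/7) ≈ 0.01034, f(69/14) ≈ 0.00724, f(37/7) ≈ 0.00506, f(79/14) ≈ 0.00354, f(6) ≈ 0.00248.
Sum = Δs · [f(27/7) + f(59/14) + f(32/7) + ...].
Sum ≈ 0.02306.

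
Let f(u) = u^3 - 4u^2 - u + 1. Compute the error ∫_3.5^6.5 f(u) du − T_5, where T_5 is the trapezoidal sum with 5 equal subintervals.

Exact integral: ∫_3.5^6.5 f(u) du = 87.75.
T_5 = 89.73.
Error = 87.75 − 89.73 = -1.98.

-1.98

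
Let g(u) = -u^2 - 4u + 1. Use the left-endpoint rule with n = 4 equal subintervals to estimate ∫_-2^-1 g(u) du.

4.78125

Δu = (-1 − (-2))/4 = 0.25.
Left endpoints: -2, -1.75, -1.5, -1.25.
g(-2) = 5, g(-1.75) = 4.9375, g(-1.5) = 4.75, g(-1.25) = 4.4375.
Sum = Δu · [g(-2) + g(-1.75) + g(-1.5) + g(-1.25)].
Sum = 4.78125.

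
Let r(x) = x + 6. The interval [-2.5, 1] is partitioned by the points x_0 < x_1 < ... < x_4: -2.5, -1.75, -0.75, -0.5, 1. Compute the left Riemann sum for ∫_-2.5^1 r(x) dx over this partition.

16.4375

Subinterval widths: 0.75, 1, 0.25, 1.5.
Left endpoints: -2.5, -1.75, -0.75, -0.5.
r(-2.5) = 3.5, r(-1.75) = 4.25, r(-0.75) = 5.25, r(-0.5) = 5.5.
Sum = Σ Δx_i · r(x_i).
Sum = 16.4375.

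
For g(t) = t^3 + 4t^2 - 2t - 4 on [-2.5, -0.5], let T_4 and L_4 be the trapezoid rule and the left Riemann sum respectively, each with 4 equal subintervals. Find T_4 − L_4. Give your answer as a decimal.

-3.125

T_4 = 8.875.
L_4 = 12.
T_4 − L_4 = -3.125.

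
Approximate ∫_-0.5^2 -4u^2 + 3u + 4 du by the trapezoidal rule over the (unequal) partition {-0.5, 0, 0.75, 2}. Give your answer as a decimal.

3.125

Subinterval widths: 0.5, 0.75, 1.25.
f(-0.5) = 1.5, f(0) = 4, f(0.75) = 4, f(2) = -6.
On each subinterval the trapezoid contributes (Δu_i/2)·[f(u_{i-1}) + f(u_i)].
Sum = 3.125.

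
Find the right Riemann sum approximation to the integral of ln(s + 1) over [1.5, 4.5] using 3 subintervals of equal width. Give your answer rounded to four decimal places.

4.4616

Δs = (4.5 − 1.5)/3 = 1.
Right endpoints: 2.5, 3.5, 4.5.
f(2.5) ≈ 1.2528, f(3.5) ≈ 1.5041, f(4.5) ≈ 1.7047.
Sum = Δs · [f(2.5) + f(3.5) + f(4.5)].
Sum ≈ 4.4616.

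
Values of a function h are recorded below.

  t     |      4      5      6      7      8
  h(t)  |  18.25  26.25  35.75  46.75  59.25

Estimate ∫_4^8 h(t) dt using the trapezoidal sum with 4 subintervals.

147.5

Δt = 1.
T_4 = (1/2)·[18.25 + 2·26.25 + 2·35.75 + 2·46.75 + 59.25] = 147.5.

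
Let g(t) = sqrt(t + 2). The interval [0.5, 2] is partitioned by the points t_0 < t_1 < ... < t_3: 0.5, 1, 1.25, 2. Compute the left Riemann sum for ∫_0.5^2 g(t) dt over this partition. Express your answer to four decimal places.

2.5757

Subinterval widths: 0.5, 0.25, 0.75.
Left endpoints: 0.5, 1, 1.25.
g(0.5) ≈ 1.5811, g(1) ≈ 1.7321, g(1.25) ≈ 1.8028.
Sum = Σ Δt_i · g(t_i).
Sum ≈ 2.5757.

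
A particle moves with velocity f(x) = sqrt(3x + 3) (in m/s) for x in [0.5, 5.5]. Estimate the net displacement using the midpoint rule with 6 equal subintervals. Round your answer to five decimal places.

17.02467

Δx = (5.5 − 0.5)/6 = 5/6.
Midpoints: 11/12, 1.75, 31/12, 41/12, 4.25, 61/12.
f(11/12) ≈ 2.39792, f(1.75) ≈ 2.87228, f(31/12) ≈ 3.27872, f(41/12) ≈ 3.64005, f(4.25) ≈ 3.96863, f(61/12) ≈ 4.27200.
Sum = Δx · [f(11/12) + f(1.75) + f(31/12) + ...].
Sum ≈ 17.02467.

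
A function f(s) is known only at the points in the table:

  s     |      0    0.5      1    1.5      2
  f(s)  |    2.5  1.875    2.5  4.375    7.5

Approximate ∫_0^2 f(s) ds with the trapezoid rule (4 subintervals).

Δs = 0.5.
T_4 = (0.5/2)·[2.5 + 2·1.875 + 2·2.5 + 2·4.375 + 7.5] = 6.875.

6.875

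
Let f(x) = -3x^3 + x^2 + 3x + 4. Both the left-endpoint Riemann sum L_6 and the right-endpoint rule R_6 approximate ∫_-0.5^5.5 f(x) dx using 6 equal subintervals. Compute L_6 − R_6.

L_6 = -357.5.
R_6 = -809.
L_6 − R_6 = 451.5.

451.5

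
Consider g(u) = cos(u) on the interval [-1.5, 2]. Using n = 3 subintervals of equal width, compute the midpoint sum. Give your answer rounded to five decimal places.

2.01938

Δu = (2 − (-1.5))/3 = 7/6.
Midpoints: -11/12, 0.25, 17/12.
g(-11/12) ≈ 0.60847, g(0.25) ≈ 0.96891, g(17/12) ≈ 0.15352.
Sum = Δu · [g(-11/12) + g(0.25) + g(17/12)].
Sum ≈ 2.01938.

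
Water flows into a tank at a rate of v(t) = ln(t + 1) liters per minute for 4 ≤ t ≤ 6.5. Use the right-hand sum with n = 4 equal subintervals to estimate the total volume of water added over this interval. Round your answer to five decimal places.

4.68912

Δt = (6.5 − 4)/4 = 0.625.
Right endpoints: 4.625, 5.25, 5.875, 6.5.
v(4.625) ≈ 1.72722, v(5.25) ≈ 1.83258, v(5.875) ≈ 1.92789, v(6.5) ≈ 2.01490.
Sum = Δt · [v(4.625) + v(5.25) + v(5.875) + v(6.5)].
Sum ≈ 4.68912.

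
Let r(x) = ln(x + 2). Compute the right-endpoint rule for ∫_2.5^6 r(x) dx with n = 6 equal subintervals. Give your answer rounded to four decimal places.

Δx = (6 − 2.5)/6 = 7/12.
Right endpoints: 37/12, 11/3, 4.25, 29/6, 65/12, 6.
r(37/12) ≈ 1.6260, r(11/3) ≈ 1.7346, r(4.25) ≈ 1.8326, r(29/6) ≈ 1.9218, r(65/12) ≈ 2.0037, r(6) ≈ 2.0794.
Sum = Δx · [r(37/12) + r(11/3) + r(4.25) + ...].
Sum ≈ 6.5322.

6.5322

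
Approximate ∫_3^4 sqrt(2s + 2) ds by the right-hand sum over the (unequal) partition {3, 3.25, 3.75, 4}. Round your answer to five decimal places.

Subinterval widths: 0.25, 0.5, 0.25.
Right endpoints: 3.25, 3.75, 4.
f(3.25) ≈ 2.91548, f(3.75) ≈ 3.08221, f(4) ≈ 3.16228.
Sum = Σ Δs_i · f(s_i).
Sum ≈ 3.06054.

3.06054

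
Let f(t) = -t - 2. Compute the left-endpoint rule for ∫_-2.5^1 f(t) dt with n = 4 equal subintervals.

Δt = (1 − (-2.5))/4 = 0.875.
Left endpoints: -2.5, -1.625, -0.75, 0.125.
f(-2.5) = 0.5, f(-1.625) = -0.375, f(-0.75) = -1.25, f(0.125) = -2.125.
Sum = Δt · [f(-2.5) + f(-1.625) + f(-0.75) + f(0.125)].
Sum = -2.84375.

-2.84375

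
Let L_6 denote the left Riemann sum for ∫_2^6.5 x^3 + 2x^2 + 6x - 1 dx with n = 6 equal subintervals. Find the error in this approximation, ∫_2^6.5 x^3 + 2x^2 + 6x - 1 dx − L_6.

Exact integral: ∫_2^6.5 f(x) dx = 730.265625.
L_6 = 597.69140625.
Error = 730.265625 − 597.69140625 = 132.57421875.

132.57421875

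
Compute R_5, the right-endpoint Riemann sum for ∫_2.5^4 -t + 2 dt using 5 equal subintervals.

Δt = (4 − 2.5)/5 = 0.3.
Right endpoints: 2.8, 3.1, 3.4, 3.7, 4.
f(2.8) = -0.8, f(3.1) = -1.1, f(3.4) = -1.4, f(3.7) = -1.7, f(4) = -2.
Sum = Δt · [f(2.8) + f(3.1) + f(3.4) + f(3.7) + f(4)].
Sum = -2.1.

-2.1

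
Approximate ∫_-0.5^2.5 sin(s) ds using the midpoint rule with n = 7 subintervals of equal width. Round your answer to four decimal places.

Δs = (2.5 − (-0.5))/7 = 3/7.
Midpoints: -2/7, 1/7, 4/7, 1, 10/7, 13/7, 16/7.
f(-2/7) ≈ -0.2818, f(1/7) ≈ 0.1424, f(4/7) ≈ 0.5408, f(1) ≈ 0.8415, f(10/7) ≈ 0.9899, f(13/7) ≈ 0.9593, f(16/7) ≈ 0.7551.
Sum = Δs · [f(-2/7) + f(1/7) + f(4/7) + ...].
Sum ≈ 1.6916.

1.6916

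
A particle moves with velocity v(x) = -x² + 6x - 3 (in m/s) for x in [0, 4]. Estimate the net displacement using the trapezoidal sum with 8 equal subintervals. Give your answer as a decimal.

Δx = (4 − 0)/8 = 0.5.
v(0) = -3, v(0.5) = -0.25, v(1) = 2, v(1.5) = 3.75, v(2) = 5, v(2.5) = 5.75, v(3) = 6, v(3.5) = 5.75, v(4) = 5.
T_8 = (Δx/2)·[v(x_0) + 2v(x_1) + ... + 2v(x_{7}) + v(x_8)].
Sum = 14.5.

14.5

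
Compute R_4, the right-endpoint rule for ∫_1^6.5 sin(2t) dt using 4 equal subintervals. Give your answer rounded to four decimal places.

Δt = (6.5 − 1)/4 = 1.375.
Right endpoints: 2.375, 3.75, 5.125, 6.5.
f(2.375) ≈ -0.9993, f(3.75) ≈ 0.9380, f(5.125) ≈ -0.7347, f(6.5) ≈ 0.4202.
Sum = Δt · [f(2.375) + f(3.75) + f(5.125) + f(6.5)].
Sum ≈ -0.5168.

-0.5168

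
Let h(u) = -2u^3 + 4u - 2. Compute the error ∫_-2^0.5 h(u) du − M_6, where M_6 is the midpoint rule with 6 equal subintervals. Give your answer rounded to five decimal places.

0.16276

Exact integral: ∫_-2^0.5 h(u) du = -4.53125.
M_6 ≈ -4.6940104.
Error ≈ -4.53125 − (-4.6940104) ≈ 0.16276.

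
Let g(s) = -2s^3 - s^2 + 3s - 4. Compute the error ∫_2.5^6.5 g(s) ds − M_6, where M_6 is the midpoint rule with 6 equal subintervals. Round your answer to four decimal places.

Exact integral: ∫_2.5^6.5 g(s) ds ≈ -921.333333.
M_6 ≈ -917.185185.
Error ≈ -921.333333 − (-917.185185) ≈ -4.1481.

-4.1481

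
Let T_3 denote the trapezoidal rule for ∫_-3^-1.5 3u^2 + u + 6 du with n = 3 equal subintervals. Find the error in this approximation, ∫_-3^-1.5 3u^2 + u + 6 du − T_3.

Exact integral: ∫_-3^-1.5 f(u) du = 29.25.
T_3 = 29.4375.
Error = 29.25 − 29.4375 = -0.1875.

-0.1875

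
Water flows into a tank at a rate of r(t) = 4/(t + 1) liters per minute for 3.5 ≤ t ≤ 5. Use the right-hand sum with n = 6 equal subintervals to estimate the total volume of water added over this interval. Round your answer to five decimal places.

Δt = (5 − 3.5)/6 = 0.25.
Right endpoints: 3.75, 4, 4.25, 4.5, 4.75, 5.
r(3.75) = 16/19, r(4) = 0.8, r(4.25) = 16/21, r(4.5) = 8/11, r(4.75) = 16/23, r(5) = 2/3.
Sum = Δt · [r(3.75) + r(4) + r(4.25) + ...].
Sum ≈ 1.12340.

1.12340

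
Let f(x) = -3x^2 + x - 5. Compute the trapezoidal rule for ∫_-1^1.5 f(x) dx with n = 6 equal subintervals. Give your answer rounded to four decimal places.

Δx = (1.5 − (-1))/6 = 5/12.
f(-1) = -9, f(-7/12) = -317/48, f(-1/6) = -5.25, f(0.25) = -4.9375, f(2/3) = -17/3, f(13/12) = -7.4375, f(1.5) = -10.25.
T_6 = (Δx/2)·[f(x_0) + 2f(x_1) + ... + 2f(x_{5}) + f(x_6)].
Sum ≈ -16.4670.

-16.4670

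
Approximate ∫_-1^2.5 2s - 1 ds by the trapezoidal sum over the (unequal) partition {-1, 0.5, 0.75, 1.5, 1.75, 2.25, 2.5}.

1.75

Subinterval widths: 1.5, 0.25, 0.75, 0.25, 0.5, 0.25.
f(-1) = -3, f(0.5) = 0, f(0.75) = 0.5, f(1.5) = 2, f(1.75) = 2.5, f(2.25) = 3.5, f(2.5) = 4.
On each subinterval the trapezoid contributes (Δs_i/2)·[f(s_{i-1}) + f(s_i)].
Sum = 1.75.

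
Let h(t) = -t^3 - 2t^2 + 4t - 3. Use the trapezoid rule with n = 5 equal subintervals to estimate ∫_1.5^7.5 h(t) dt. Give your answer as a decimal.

Δt = (7.5 − 1.5)/5 = 1.2.
h(1.5) = -4.875, h(2.7) = -26.463, h(3.9) = -77.139, h(5.1) = -167.271, h(6.3) = -307.227, h(7.5) = -507.375.
T_5 = (Δt/2)·[h(t_0) + 2h(t_1) + ... + 2h(t_{4}) + h(t_5)].
Sum = -1001.07.

-1001.07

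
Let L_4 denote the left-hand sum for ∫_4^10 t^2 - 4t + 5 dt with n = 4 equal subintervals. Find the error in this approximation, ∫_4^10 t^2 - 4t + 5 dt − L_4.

42.75

Exact integral: ∫_4^10 f(t) dt = 174.
L_4 = 131.25.
Error = 174 − 131.25 = 42.75.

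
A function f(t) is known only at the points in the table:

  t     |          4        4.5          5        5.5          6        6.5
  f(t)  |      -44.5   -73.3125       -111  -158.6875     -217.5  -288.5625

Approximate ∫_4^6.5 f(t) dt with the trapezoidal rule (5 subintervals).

-363.515625

Δt = 0.5.
T_5 = (0.5/2)·[(-44.5) + 2·(-73.3125) + 2·(-111) + 2·(-158.6875) + 2·(-217.5) + (-288.5625)] = -363.515625.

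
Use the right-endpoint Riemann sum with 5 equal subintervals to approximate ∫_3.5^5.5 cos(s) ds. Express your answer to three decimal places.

Δs = (5.5 − 3.5)/5 = 0.4.
Right endpoints: 3.9, 4.3, 4.7, 5.1, 5.5.
f(3.9) ≈ -0.726, f(4.3) ≈ -0.401, f(4.7) ≈ -0.012, f(5.1) ≈ 0.378, f(5.5) ≈ 0.709.
Sum = Δs · [f(3.9) + f(4.3) + f(4.7) + f(5.1) + f(5.5)].
Sum ≈ -0.021.

-0.021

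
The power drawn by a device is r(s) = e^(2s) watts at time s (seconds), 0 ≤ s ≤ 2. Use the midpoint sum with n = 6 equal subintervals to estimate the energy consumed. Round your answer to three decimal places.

26.309

Δs = (2 − 0)/6 = 1/3.
Midpoints: 1/6, 0.5, 5/6, 7/6, 1.5, 11/6.
r(1/6) ≈ 1.396, r(0.5) ≈ 2.718, r(5/6) ≈ 5.294, r(7/6) ≈ 10.312, r(1.5) ≈ 20.086, r(11/6) ≈ 39.121.
Sum = Δs · [r(1/6) + r(0.5) + r(5/6) + ...].
Sum ≈ 26.309.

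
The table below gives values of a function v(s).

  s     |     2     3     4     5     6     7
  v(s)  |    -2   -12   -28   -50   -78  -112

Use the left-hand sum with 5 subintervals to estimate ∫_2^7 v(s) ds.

Δs = 1.
Sum = 1·[(-2) + (-12) + (-28) + (-50) + (-78)] = -170.

-170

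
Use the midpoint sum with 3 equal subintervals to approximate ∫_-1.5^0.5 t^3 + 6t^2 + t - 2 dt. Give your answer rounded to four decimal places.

Δt = (0.5 − (-1.5))/3 = 2/3.
Midpoints: -7/6, -0.5, 1/6.
f(-7/6) = 737/216, f(-0.5) = -1.125, f(1/6) = -359/216.
Sum = Δt · [f(-7/6) + f(-0.5) + f(1/6)].
Sum ≈ 0.4167.

0.4167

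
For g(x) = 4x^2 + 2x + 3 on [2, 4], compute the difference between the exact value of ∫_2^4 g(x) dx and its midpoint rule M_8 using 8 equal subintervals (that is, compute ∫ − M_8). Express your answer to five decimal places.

0.04167

Exact integral: ∫_2^4 g(x) dx ≈ 92.6666667.
M_8 = 92.625.
Error ≈ 92.6666667 − 92.625 ≈ 0.04167.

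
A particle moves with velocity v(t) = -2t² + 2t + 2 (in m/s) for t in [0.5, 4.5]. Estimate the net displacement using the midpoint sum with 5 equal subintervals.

Δt = (4.5 − 0.5)/5 = 0.8.
Midpoints: 0.9, 1.7, 2.5, 3.3, 4.1.
v(0.9) = 2.18, v(1.7) = -0.38, v(2.5) = -5.5, v(3.3) = -13.18, v(4.1) = -23.42.
Sum = Δt · [v(0.9) + v(1.7) + v(2.5) + v(3.3) + v(4.1)].
Sum = -32.24.

-32.24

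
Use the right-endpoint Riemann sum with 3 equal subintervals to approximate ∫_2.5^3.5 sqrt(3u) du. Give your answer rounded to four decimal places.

Δu = (3.5 − 2.5)/3 = 1/3.
Right endpoints: 17/6, 19/6, 3.5.
f(17/6) ≈ 2.9155, f(19/6) ≈ 3.0822, f(3.5) ≈ 3.2404.
Sum = Δu · [f(17/6) + f(19/6) + f(3.5)].
Sum ≈ 3.0794.

3.0794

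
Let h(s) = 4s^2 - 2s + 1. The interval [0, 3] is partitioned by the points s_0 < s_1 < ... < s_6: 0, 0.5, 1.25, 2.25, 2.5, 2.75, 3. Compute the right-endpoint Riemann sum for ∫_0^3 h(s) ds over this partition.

Subinterval widths: 0.5, 0.75, 1, 0.25, 0.25, 0.25.
Right endpoints: 0.5, 1.25, 2.25, 2.5, 2.75, 3.
h(0.5) = 1, h(1.25) = 4.75, h(2.25) = 16.75, h(2.5) = 21, h(2.75) = 25.75, h(3) = 31.
Sum = Σ Δs_i · h(s_i).
Sum = 40.25.

40.25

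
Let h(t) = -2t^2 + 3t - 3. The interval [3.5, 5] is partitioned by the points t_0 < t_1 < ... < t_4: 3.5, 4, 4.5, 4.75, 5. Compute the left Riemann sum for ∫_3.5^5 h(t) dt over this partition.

-35.96875

Subinterval widths: 0.5, 0.5, 0.25, 0.25.
Left endpoints: 3.5, 4, 4.5, 4.75.
h(3.5) = -17, h(4) = -23, h(4.5) = -30, h(4.75) = -33.875.
Sum = Σ Δt_i · h(t_i).
Sum = -35.96875.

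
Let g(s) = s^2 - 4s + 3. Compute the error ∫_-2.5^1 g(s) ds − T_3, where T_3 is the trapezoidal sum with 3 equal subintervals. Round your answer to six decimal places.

Exact integral: ∫_-2.5^1 g(s) ds ≈ 26.54166667.
T_3 ≈ 27.33564815.
Error ≈ 26.54166667 − 27.33564815 ≈ -0.793981.

-0.793981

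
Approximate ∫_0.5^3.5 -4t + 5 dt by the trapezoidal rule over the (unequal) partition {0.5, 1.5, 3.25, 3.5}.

Subinterval widths: 1, 1.75, 0.25.
f(0.5) = 3, f(1.5) = -1, f(3.25) = -8, f(3.5) = -9.
On each subinterval the trapezoid contributes (Δt_i/2)·[f(t_{i-1}) + f(t_i)].
Sum = -9.

-9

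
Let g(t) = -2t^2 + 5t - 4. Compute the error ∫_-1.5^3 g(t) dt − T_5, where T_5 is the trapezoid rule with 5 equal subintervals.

1.215

Exact integral: ∫_-1.5^3 g(t) dt = -21.375.
T_5 = -22.59.
Error = -21.375 − (-22.59) = 1.215.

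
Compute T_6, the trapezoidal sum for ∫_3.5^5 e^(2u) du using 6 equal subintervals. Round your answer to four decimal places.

Δu = (5 − 3.5)/6 = 0.25.
f(3.5) ≈ 1096.6332, f(3.75) ≈ 1808.0424, f(4) ≈ 2980.9580, f(4.25) ≈ 4914.7688, f(4.5) ≈ 8103.0839, f(4.75) ≈ 13359.7268, f(5) ≈ 22026.4658.
T_6 = (Δu/2)·[f(u_0) + 2f(u_1) + ... + 2f(u_{5}) + f(u_6)].
Sum ≈ 10682.0324.

10682.0324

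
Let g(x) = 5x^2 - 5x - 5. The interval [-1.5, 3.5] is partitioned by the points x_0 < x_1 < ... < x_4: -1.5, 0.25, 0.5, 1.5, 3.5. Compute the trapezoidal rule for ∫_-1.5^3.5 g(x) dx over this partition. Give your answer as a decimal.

Subinterval widths: 1.75, 0.25, 1, 2.
g(-1.5) = 13.75, g(0.25) = -5.9375, g(0.5) = -6.25, g(1.5) = -1.25, g(3.5) = 38.75.
On each subinterval the trapezoid contributes (Δx_i/2)·[g(x_{i-1}) + g(x_i)].
Sum = 39.0625.

39.0625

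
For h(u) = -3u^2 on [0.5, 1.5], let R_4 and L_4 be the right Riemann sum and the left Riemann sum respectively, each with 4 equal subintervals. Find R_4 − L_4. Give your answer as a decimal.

-1.5

R_4 = -4.03125.
L_4 = -2.53125.
R_4 − L_4 = -1.5.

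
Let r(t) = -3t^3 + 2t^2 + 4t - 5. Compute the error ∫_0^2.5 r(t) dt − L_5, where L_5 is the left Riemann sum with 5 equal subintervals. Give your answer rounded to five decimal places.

-5.13021

Exact integral: ∫_0^2.5 r(t) dt ≈ -18.8802083.
L_5 = -13.75.
Error ≈ -18.8802083 − (-13.75) ≈ -5.13021.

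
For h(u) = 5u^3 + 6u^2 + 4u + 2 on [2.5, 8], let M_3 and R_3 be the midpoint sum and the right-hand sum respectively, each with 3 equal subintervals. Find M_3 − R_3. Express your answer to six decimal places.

-3004.518229

M_3 ≈ 6059.86371528.
R_3 ≈ 9064.38194444.
M_3 − R_3 ≈ -3004.518229.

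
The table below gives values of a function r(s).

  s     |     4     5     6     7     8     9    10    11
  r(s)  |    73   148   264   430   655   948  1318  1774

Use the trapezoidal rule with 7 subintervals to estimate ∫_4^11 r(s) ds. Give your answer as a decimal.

Δs = 1.
T_7 = (1/2)·[73 + 2·148 + 2·264 + 2·430 + 2·655 + 2·948 + 2·1318 + 1774] = 4686.5.

4686.5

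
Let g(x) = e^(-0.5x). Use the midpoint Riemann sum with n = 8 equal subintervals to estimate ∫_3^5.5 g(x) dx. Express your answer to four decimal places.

0.3181

Δx = (5.5 − 3)/8 = 0.3125.
Midpoints: 3.15625, 3.46875, 3.78125, 4.09375, 4.40625, 4.71875, 5.03125, 5.34375.
g(3.15625) ≈ 0.2064, g(3.46875) ≈ 0.1765, g(3.78125) ≈ 0.1510, g(4.09375) ≈ 0.1291, g(4.40625) ≈ 0.1105, g(4.71875) ≈ 0.0945, g(5.03125) ≈ 0.0808, g(5.34375) ≈ 0.0691.
Sum = Δx · [g(3.15625) + g(3.46875) + g(3.78125) + ...].
Sum ≈ 0.3181.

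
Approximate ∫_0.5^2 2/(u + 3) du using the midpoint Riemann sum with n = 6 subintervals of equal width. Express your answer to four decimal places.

0.7131

Δu = (2 − 0.5)/6 = 0.25.
Midpoints: 0.625, 0.875, 1.125, 1.375, 1.625, 1.875.
f(0.625) = 16/29, f(0.875) = 16/31, f(1.125) = 16/33, f(1.375) = 16/35, f(1.625) = 16/37, f(1.875) = 16/39.
Sum = Δu · [f(0.625) + f(0.875) + f(1.125) + ...].
Sum ≈ 0.7131.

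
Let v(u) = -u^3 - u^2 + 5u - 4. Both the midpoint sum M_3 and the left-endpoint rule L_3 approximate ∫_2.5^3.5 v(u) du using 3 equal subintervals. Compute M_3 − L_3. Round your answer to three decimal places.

M_3 ≈ -25.74074.
L_3 ≈ -21.31019.
M_3 − L_3 ≈ -4.431.

-4.431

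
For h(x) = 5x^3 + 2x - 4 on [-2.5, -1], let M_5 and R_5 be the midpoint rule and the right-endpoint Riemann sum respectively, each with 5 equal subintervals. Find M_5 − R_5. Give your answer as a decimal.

M_5 = -58.5328125.
R_5 = -48.
M_5 − R_5 = -10.5328125.

-10.5328125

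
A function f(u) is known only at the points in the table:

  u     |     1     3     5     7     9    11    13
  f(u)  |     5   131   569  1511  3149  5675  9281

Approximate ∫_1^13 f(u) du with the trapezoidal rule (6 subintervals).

Δu = 2.
T_6 = (2/2)·[5 + 2·131 + 2·569 + 2·1511 + 2·3149 + 2·5675 + 9281] = 31356.

31356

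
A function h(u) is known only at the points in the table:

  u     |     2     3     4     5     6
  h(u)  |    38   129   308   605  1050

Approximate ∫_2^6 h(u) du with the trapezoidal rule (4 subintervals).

1586

Δu = 1.
T_4 = (1/2)·[38 + 2·129 + 2·308 + 2·605 + 1050] = 1586.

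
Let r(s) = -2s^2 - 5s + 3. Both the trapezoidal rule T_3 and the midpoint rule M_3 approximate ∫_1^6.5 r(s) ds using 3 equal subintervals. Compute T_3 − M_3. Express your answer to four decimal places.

T_3 ≈ -275.203704.
M_3 ≈ -265.960648.
T_3 − M_3 ≈ -9.2431.

-9.2431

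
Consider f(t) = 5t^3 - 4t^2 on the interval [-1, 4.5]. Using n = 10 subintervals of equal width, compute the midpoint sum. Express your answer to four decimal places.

Δt = (4.5 − (-1))/10 = 0.55.
Midpoints: -0.725, -0.175, 0.375, 0.925, 1.475, 2.025, 2.575, 3.125, 3.675, 4.225.
f(-0.725) = -51301/12800, f(-0.175) = -1911/12800, f(0.375) = -153/512, f(0.925) = 1369/2560, f(1.475) = 93987/12800, f(2.025) = 321489/12800, f(2.575) = 753239/12800, f(3.125) = 58125/512, f(3.675) = 497007/2560, f(4.225) = 3912857/12800.
Sum = Δt · [f(-0.725) + f(-0.175) + f(0.375) + ...].
Sum ≈ 385.4099.

385.4099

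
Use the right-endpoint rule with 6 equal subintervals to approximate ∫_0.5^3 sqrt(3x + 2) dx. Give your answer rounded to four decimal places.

Δx = (3 − 0.5)/6 = 5/12.
Right endpoints: 11/12, 4/3, 1.75, 13/6, 31/12, 3.
f(11/12) ≈ 2.1794, f(4/3) ≈ 2.4495, f(1.75) ≈ 2.6926, f(13/6) ≈ 2.9155, f(31/12) ≈ 3.1225, f(3) ≈ 3.3166.
Sum = Δx · [f(11/12) + f(4/3) + f(1.75) + ...].
Sum ≈ 6.9484.

6.9484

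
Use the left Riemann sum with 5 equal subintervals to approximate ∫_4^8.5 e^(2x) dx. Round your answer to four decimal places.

4304612.3060

Δx = (8.5 − 4)/5 = 0.9.
Left endpoints: 4, 4.9, 5.8, 6.7, 7.6.
f(4) ≈ 2980.9580, f(4.9) ≈ 18033.7449, f(5.8) ≈ 109097.7993, f(6.7) ≈ 660003.2248, f(7.6) ≈ 3992786.8352.
Sum = Δx · [f(4) + f(4.9) + f(5.8) + f(6.7) + f(7.6)].
Sum ≈ 4304612.3060.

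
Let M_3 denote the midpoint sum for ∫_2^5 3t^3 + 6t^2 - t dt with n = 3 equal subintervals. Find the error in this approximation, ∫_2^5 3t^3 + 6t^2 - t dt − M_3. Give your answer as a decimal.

Exact integral: ∫_2^5 f(t) dt = 680.25.
M_3 = 670.875.
Error = 680.25 − 670.875 = 9.375.

9.375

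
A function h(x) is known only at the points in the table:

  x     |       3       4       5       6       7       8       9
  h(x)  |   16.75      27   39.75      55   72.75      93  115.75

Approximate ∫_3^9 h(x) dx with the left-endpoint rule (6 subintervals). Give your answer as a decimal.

304.25

Δx = 1.
Sum = 1·[16.75 + 27 + 39.75 + 55 + 72.75 + 93] = 304.25.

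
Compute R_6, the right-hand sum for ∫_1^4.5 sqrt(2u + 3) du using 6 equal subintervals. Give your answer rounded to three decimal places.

10.483

Δu = (4.5 − 1)/6 = 7/12.
Right endpoints: 19/12, 13/6, 2.75, 10/3, 47/12, 4.5.
f(19/12) ≈ 2.483, f(13/6) ≈ 2.708, f(2.75) ≈ 2.915, f(10/3) ≈ 3.109, f(47/12) ≈ 3.291, f(4.5) ≈ 3.464.
Sum = Δu · [f(19/12) + f(13/6) + f(2.75) + ...].
Sum ≈ 10.483.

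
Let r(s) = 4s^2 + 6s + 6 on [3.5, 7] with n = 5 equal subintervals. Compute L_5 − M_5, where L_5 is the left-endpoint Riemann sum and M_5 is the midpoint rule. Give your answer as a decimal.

-57.085

L_5 = 473.76.
M_5 = 530.845.
L_5 − M_5 = -57.085.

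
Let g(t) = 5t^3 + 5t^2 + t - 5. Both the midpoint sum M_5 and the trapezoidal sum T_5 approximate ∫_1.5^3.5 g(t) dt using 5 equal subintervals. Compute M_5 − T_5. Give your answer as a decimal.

M_5 = 240.95.
T_5 = 244.35.
M_5 − T_5 = -3.4.

-3.4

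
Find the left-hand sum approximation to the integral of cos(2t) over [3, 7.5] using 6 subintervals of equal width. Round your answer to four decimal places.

Δt = (7.5 − 3)/6 = 0.75.
Left endpoints: 3, 3.75, 4.5, 5.25, 6, 6.75.
f(3) ≈ 0.9602, f(3.75) ≈ 0.3466, f(4.5) ≈ -0.9111, f(5.25) ≈ -0.4755, f(6) ≈ 0.8439, f(6.75) ≈ 0.5949.
Sum = Δt · [f(3) + f(3.75) + f(4.5) + ...].
Sum ≈ 1.0192.

1.0192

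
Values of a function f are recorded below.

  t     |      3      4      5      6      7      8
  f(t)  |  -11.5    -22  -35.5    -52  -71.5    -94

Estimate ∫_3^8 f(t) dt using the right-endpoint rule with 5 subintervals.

Δt = 1.
Sum = 1·[(-22) + (-35.5) + (-52) + (-71.5) + (-94)] = -275.

-275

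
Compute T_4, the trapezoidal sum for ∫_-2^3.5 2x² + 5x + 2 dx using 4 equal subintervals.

69.0078125

Δx = (3.5 − (-2))/4 = 1.375.
f(-2) = 0, f(-0.625) = -0.34375, f(0.75) = 6.875, f(2.125) = 21.65625, f(3.5) = 44.
T_4 = (Δx/2)·[f(x_0) + 2f(x_1) + 2f(x_2) + 2f(x_3) + f(x_4)].
Sum = 69.0078125.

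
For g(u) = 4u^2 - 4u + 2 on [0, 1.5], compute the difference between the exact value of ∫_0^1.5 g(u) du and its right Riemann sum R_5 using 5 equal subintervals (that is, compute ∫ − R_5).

Exact integral: ∫_0^1.5 g(u) du = 3.
R_5 = 3.54.
Error = 3 − 3.54 = -0.54.

-0.54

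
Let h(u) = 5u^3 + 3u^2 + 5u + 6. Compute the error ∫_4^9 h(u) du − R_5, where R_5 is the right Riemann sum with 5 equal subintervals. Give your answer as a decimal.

Exact integral: ∫_4^9 h(u) du = 8738.75.
R_5 = 10595.
Error = 8738.75 − 10595 = -1856.25.

-1856.25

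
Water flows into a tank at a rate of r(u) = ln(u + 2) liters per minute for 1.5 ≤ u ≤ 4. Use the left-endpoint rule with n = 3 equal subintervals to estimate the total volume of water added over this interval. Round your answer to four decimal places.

3.6344

Δu = (4 − 1.5)/3 = 5/6.
Left endpoints: 1.5, 7/3, 19/6.
r(1.5) ≈ 1.2528, r(7/3) ≈ 1.4663, r(19/6) ≈ 1.6422.
Sum = Δu · [r(1.5) + r(7/3) + r(19/6)].
Sum ≈ 3.6344.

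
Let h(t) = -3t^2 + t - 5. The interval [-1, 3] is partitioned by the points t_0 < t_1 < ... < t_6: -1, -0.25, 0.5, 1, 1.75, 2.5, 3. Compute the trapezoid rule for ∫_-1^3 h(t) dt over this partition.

-44.96875

Subinterval widths: 0.75, 0.75, 0.5, 0.75, 0.75, 0.5.
h(-1) = -9, h(-0.25) = -5.4375, h(0.5) = -5.25, h(1) = -7, h(1.75) = -12.4375, h(2.5) = -21.25, h(3) = -29.
On each subinterval the trapezoid contributes (Δt_i/2)·[h(t_{i-1}) + h(t_i)].
Sum = -44.96875.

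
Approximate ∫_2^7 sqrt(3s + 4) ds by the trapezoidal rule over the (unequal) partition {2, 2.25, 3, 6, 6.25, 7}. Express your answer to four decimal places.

Subinterval widths: 0.25, 0.75, 3, 0.25, 0.75.
f(2) ≈ 3.1623, f(2.25) ≈ 3.2787, f(3) ≈ 3.6056, f(6) ≈ 4.6904, f(6.25) ≈ 4.7697, f(7) ≈ 5.0000.
On each subinterval the trapezoid contributes (Δs_i/2)·[f(s_{i-1}) + f(s_i)].
Sum ≈ 20.6768.

20.6768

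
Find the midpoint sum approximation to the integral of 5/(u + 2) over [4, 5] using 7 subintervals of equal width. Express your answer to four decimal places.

Δu = (5 − 4)/7 = 1/7.
Midpoints: 57/14, 59/14, 61/14, 4.5, 65/14, 67/14, 69/14.
f(57/14) = 14/17, f(59/14) = 70/87, f(61/14) = 70/89, f(4.5) = 10/13, f(65/14) = 70/93, f(67/14) = 14/19, f(69/14) = 70/97.
Sum = Δu · [f(57/14) + f(59/14) + f(61/14) + ...].
Sum ≈ 0.7707.

0.7707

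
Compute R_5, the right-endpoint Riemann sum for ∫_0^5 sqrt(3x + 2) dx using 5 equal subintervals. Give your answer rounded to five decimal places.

Δx = (5 − 0)/5 = 1.
Right endpoints: 1, 2, 3, 4, 5.
f(1) ≈ 2.23607, f(2) ≈ 2.82843, f(3) ≈ 3.31662, f(4) ≈ 3.74166, f(5) ≈ 4.12311.
Sum = Δx · [f(1) + f(2) + f(3) + f(4) + f(5)].
Sum ≈ 16.24588.

16.24588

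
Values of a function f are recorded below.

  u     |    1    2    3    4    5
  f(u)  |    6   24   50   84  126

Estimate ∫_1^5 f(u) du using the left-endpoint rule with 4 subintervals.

164

Δu = 1.
Sum = 1·[6 + 24 + 50 + 84] = 164.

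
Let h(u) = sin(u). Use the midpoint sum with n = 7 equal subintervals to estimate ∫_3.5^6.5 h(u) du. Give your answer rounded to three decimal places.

-1.928

Δu = (6.5 − 3.5)/7 = 3/7.
Midpoints: 26/7, 29/7, 32/7, 5, 38/7, 41/7, 44/7.
h(26/7) ≈ -0.542, h(29/7) ≈ -0.842, h(32/7) ≈ -0.990, h(5) ≈ -0.959, h(38/7) ≈ -0.754, h(41/7) ≈ -0.413, h(44/7) ≈ 0.003.
Sum = Δu · [h(26/7) + h(29/7) + h(32/7) + ...].
Sum ≈ -1.928.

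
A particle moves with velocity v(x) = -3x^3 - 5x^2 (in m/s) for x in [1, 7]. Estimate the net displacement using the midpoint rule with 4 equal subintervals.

-2323.875

Δx = (7 − 1)/4 = 1.5.
Midpoints: 1.75, 3.25, 4.75, 6.25.
v(1.75) = -31.390625, v(3.25) = -155.796875, v(4.75) = -434.328125, v(6.25) = -927.734375.
Sum = Δx · [v(1.75) + v(3.25) + v(4.75) + v(6.25)].
Sum = -2323.875.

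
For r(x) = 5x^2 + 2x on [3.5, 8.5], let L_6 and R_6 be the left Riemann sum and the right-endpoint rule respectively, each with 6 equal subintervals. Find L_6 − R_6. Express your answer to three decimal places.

-258.333

L_6 ≈ 885.81019.
R_6 ≈ 1144.14352.
L_6 − R_6 ≈ -258.333.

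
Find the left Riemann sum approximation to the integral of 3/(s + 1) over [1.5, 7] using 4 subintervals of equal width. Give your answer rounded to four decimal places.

4.1229

Δs = (7 − 1.5)/4 = 1.375.
Left endpoints: 1.5, 2.875, 4.25, 5.625.
f(1.5) = 1.2, f(2.875) = 24/31, f(4.25) = 4/7, f(5.625) = 24/53.
Sum = Δs · [f(1.5) + f(2.875) + f(4.25) + f(5.625)].
Sum ≈ 4.1229.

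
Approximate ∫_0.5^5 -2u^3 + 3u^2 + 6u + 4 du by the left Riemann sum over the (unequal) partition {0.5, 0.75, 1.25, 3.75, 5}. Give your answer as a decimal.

-8.7265625

Subinterval widths: 0.25, 0.5, 2.5, 1.25.
Left endpoints: 0.5, 0.75, 1.25, 3.75.
f(0.5) = 7.5, f(0.75) = 9.34375, f(1.25) = 12.28125, f(3.75) = -36.78125.
Sum = Σ Δu_i · f(u_i).
Sum = -8.7265625.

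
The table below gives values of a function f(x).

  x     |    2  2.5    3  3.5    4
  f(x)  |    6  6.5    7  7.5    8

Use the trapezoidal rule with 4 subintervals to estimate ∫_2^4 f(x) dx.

14

Δx = 0.5.
T_4 = (0.5/2)·[6 + 2·6.5 + 2·7 + 2·7.5 + 8] = 14.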